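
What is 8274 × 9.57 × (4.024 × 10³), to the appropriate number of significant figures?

8274 × 9.57 × (4.024 × 10³) = 318629092.32
Multiplication/division keeps the fewest significant figures: 8274 → 4 s.f., 9.57 → 3 s.f., 4.024 × 10³ → 4 s.f.; limit is 3.
Rounded to 3 significant figures: 3.19 × 10⁸.

3.19 × 10⁸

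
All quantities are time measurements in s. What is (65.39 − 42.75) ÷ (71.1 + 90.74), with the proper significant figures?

0.1399

65.39 − 42.75 = 22.64, limited to 2 d.p. → 4 s.f.; 71.1 + 90.74 = 161.84, limited to 1 d.p. → 4 s.f.
Carrying full precision, 22.64 ÷ 161.84 = 0.139891250618…; keep min(4, 4) = 4 s.f.
Rounded to 4 significant figures: 0.1399.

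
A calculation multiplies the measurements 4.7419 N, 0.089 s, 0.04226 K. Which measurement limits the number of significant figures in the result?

0.089 s

4.7419 N → 5 s.f.; 0.089 s → 2 s.f.; 0.04226 K → 4 s.f.
The fewest is 2 significant figures, from 0.089 s.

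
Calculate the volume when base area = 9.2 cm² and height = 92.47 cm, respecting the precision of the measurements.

volume = 9.2 cm² × 92.47 cm = 850.724 cm³.
9.2 has 2 significant figures; 92.47 has 4.
Division/multiplication keeps the fewest: 2 significant figures.
Rounded: 8.5 × 10^2 cm³.

8.5 × 10^2 cm³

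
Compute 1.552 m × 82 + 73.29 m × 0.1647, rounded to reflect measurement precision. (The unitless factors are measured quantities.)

1.552 × 82 = 127.264 → 1.3 × 10² m (2 s.f., last digit at the 10^1 place).
73.29 × 0.1647 = 12.070863 → 12.07 m (4 s.f., last digit at the 10^-2 place).
Sum: 139.334863 m; keep the coarser place, 10^1.
Result: 1.4 × 10² m.

1.4 × 10² m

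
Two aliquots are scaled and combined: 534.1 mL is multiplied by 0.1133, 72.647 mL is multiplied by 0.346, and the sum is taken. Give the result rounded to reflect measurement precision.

85.6 mL

534.1 × 0.1133 = 60.51353 → 60.51 mL (4 s.f., last digit at the 10^-2 place).
72.647 × 0.346 = 25.135862 → 25.1 mL (3 s.f., last digit at the 10^-1 place).
Sum: 85.649392 mL; keep the coarser place, 10^-1.
Result: 85.6 mL.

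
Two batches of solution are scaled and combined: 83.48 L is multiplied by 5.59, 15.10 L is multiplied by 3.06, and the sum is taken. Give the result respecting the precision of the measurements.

513 L

83.48 × 5.59 = 466.6532 → 467 L (3 s.f., last digit at the 10^0 place).
15.10 × 3.06 = 46.206 → 46.2 L (3 s.f., last digit at the 10^-1 place).
Sum: 512.8592 L; keep the coarser place, 10^0.
Result: 513 L.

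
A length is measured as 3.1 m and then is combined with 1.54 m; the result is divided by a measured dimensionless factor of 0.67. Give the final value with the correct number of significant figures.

6.9 m

3.1 m + 1.54 m = 4.64 m; the sum is limited to 1 decimal place (2 s.f.).
Carrying full precision, 4.64 ÷ 0.67 = 6.92537313433… m; 0.67 has 2 s.f., so the result keeps min(2, 2) = 2 s.f.
Rounded to 2 significant figures: 6.9 m.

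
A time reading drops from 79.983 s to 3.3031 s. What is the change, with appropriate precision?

76.680 s

79.983 s − 3.3031 s = 76.6799 s.
Addition/subtraction keeps the fewest decimal places: 79.983 → 3 decimal places, 3.3031 → 4 decimal places; limit is 3.
Rounded to 3 decimal places: 76.680 s.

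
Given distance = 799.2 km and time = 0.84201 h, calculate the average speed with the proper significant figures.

average speed = 799.2 km ÷ 0.84201 h = 949.157373428… km/h.
799.2 has 4 significant figures; 0.84201 has 5.
Division/multiplication keeps the fewest: 4 significant figures.
Rounded: 949.2 km/h.

949.2 km/h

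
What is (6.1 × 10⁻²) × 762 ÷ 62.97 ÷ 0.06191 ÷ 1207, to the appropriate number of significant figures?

(6.1 × 10⁻²) × 762 ÷ 62.97 ÷ 0.06191 ÷ 1207 = 0.00987831882347…
Multiplication/division keeps the fewest significant figures: 6.1 × 10⁻² → 2 s.f., 762 → 3 s.f., 62.97 → 4 s.f., 0.06191 → 4 s.f., 1207 → 4 s.f.; limit is 2.
Rounded to 2 significant figures: 0.0099.

0.0099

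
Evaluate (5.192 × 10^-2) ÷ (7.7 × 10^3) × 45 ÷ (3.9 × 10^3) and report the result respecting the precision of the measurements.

(5.192 × 10^-2) ÷ (7.7 × 10^3) × 45 ÷ (3.9 × 10^3) = 7.78021978022 × 10^-8…
Multiplication/division keeps the fewest significant figures: 5.192 × 10^-2 → 4 s.f., 7.7 × 10^3 → 2 s.f., 45 → 2 s.f., 3.9 × 10^3 → 2 s.f.; limit is 2.
Rounded to 2 significant figures: 7.8 × 10^-8.

7.8 × 10^-8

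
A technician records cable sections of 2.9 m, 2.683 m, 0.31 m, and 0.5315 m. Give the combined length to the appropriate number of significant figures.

2.9 m + 2.683 m + 0.31 m + 0.5315 m = 6.4245 m.
Addition/subtraction keeps the fewest decimal places: 2.9 → 1 decimal place, 2.683 → 3 decimal places, 0.31 → 2 decimal places, 0.5315 → 4 decimal places; limit is 1.
Rounded to 1 decimal place: 6.4 m.

6.4 m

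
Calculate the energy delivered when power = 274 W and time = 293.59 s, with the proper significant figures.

8.04 × 10^4 J

energy delivered = 274 W × 293.59 s = 80443.66 J.
274 has 3 significant figures; 293.59 has 5.
Division/multiplication keeps the fewest: 3 significant figures.
Rounded: 8.04 × 10^4 J.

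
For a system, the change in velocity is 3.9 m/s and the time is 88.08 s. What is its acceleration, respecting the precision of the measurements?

0.044 m/s²

acceleration = 3.9 m/s ÷ 88.08 s = 0.0442779291553… m/s².
3.9 has 2 significant figures; 88.08 has 4.
Division/multiplication keeps the fewest: 2 significant figures.
Rounded: 0.044 m/s².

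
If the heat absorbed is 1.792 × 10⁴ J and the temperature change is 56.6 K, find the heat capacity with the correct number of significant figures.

317 J/K

heat capacity = 1.792 × 10⁴ J ÷ 56.6 K = 316.607773852… J/K.
1.792 × 10⁴ has 4 significant figures; 56.6 has 3.
Division/multiplication keeps the fewest: 3 significant figures.
Rounded: 317 J/K.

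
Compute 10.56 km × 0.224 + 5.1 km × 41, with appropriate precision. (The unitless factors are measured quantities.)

10.56 × 0.224 = 2.36544 → 2.37 km (3 s.f., last digit at the 10^-2 place).
5.1 × 41 = 209.1 → 2.1 × 10^2 km (2 s.f., last digit at the 10^1 place).
Sum: 211.46544 km; keep the coarser place, 10^1.
Result: 2.1 × 10^2 km.

2.1 × 10^2 km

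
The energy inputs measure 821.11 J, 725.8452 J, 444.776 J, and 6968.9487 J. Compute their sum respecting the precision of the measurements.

821.11 J + 725.8452 J + 444.776 J + 6968.9487 J = 8960.6799 J.
Addition/subtraction keeps the fewest decimal places: 821.11 → 2 decimal places, 725.8452 → 4 decimal places, 444.776 → 3 decimal places, 6968.9487 → 4 decimal places; limit is 2.
Rounded to 2 decimal places: 8960.68 J.

8960.68 J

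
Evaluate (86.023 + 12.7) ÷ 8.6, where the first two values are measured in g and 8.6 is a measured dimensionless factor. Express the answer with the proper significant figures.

86.023 g + 12.7 g = 98.723 g; the sum is limited to 1 decimal place (3 s.f.).
Carrying full precision, 98.723 ÷ 8.6 = 11.4794186047… g; 8.6 has 2 s.f., so the result keeps min(3, 2) = 2 s.f.
Rounded to 2 significant figures: 11 g.

11 g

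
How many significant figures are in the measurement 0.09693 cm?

0.09693: leading zeros are not significant.

4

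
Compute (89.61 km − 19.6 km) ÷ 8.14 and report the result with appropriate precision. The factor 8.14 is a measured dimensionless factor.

89.61 km − 19.6 km = 70.01 km; the difference is limited to 1 decimal place (3 s.f.).
Carrying full precision, 70.01 ÷ 8.14 = 8.60073710074… km; 8.14 has 3 s.f., so the result keeps min(3, 3) = 3 s.f.
Rounded to 3 significant figures: 8.60 km.

8.60 km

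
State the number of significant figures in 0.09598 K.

0.09598: leading zeros are not significant.

4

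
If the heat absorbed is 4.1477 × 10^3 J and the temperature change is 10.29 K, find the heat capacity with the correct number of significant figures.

heat capacity = 4.1477 × 10^3 J ÷ 10.29 K = 403.080660836… J/K.
4.1477 × 10^3 has 5 significant figures; 10.29 has 4.
Division/multiplication keeps the fewest: 4 significant figures.
Rounded: 403.1 J/K.

403.1 J/K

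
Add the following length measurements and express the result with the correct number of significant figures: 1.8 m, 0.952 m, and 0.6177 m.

3.4 m

1.8 m + 0.952 m + 0.6177 m = 3.3697 m.
Addition/subtraction keeps the fewest decimal places: 1.8 → 1 decimal place, 0.952 → 3 decimal places, 0.6177 → 4 decimal places; limit is 1.
Rounded to 1 decimal place: 3.4 m.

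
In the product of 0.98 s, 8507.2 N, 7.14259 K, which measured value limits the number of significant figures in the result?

0.98 s

0.98 s → 2 s.f.; 8507.2 N → 5 s.f.; 7.14259 K → 6 s.f.
The fewest is 2 significant figures, from 0.98 s.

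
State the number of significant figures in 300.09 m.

300.09: zeros between nonzero digits are significant.

5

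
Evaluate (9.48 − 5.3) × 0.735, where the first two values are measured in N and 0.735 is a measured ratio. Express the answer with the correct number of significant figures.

3.1 N

9.48 N − 5.3 N = 4.18 N; the difference is limited to 1 decimal place (2 s.f.).
Carrying full precision, 4.18 × 0.735 = 3.0723 N; 0.735 has 3 s.f., so the result keeps min(2, 3) = 2 s.f.
Rounded to 2 significant figures: 3.1 N.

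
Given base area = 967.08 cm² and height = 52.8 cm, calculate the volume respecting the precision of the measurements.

5.11 × 10^4 cm³

volume = 967.08 cm² × 52.8 cm = 51061.824 cm³.
967.08 has 5 significant figures; 52.8 has 3.
Division/multiplication keeps the fewest: 3 significant figures.
Rounded: 5.11 × 10^4 cm³.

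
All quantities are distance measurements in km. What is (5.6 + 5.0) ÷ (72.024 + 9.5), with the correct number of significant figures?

5.6 + 5.0 = 10.6, limited to 1 d.p. → 3 s.f.; 72.024 + 9.5 = 81.524, limited to 1 d.p. → 3 s.f.
Carrying full precision, 10.6 ÷ 81.524 = 0.130023060694…; keep min(3, 3) = 3 s.f.
Rounded to 3 significant figures: 0.130.

0.130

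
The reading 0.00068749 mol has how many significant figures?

5

0.00068749: leading zeros are not significant.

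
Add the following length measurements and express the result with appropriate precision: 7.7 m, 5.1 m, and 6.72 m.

7.7 m + 5.1 m + 6.72 m = 19.52 m.
Addition/subtraction keeps the fewest decimal places: 7.7 → 1 decimal place, 5.1 → 1 decimal place, 6.72 → 2 decimal places; limit is 1.
Rounded to 1 decimal place: 19.5 m.

19.5 m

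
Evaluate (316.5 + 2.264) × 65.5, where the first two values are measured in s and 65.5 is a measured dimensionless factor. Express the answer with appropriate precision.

316.5 s + 2.264 s = 318.764 s; the sum is limited to 1 decimal place (4 s.f.).
Carrying full precision, 318.764 × 65.5 = 20879.042 s; 65.5 has 3 s.f., so the result keeps min(4, 3) = 3 s.f.
Rounded to 3 significant figures: 2.09 × 10⁴ s.

2.09 × 10⁴ s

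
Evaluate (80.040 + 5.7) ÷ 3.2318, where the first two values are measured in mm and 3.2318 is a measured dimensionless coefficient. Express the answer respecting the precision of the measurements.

26.5 mm

80.040 mm + 5.7 mm = 85.740 mm; the sum is limited to 1 decimal place (3 s.f.).
Carrying full precision, 85.740 ÷ 3.2318 = 26.5301070611… mm; 3.2318 has 5 s.f., so the result keeps min(3, 5) = 3 s.f.
Rounded to 3 significant figures: 26.5 mm.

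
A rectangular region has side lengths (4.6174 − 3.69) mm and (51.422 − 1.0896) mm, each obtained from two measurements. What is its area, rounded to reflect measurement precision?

4.6174 − 3.69 = 0.9274, limited to 2 d.p. → 2 s.f.; 51.422 − 1.0896 = 50.3324, limited to 3 d.p. → 5 s.f.
Carrying full precision, 0.9274 × 50.3324 = 46.67826776; keep min(2, 5) = 2 s.f.
Rounded to 2 significant figures: 47 mm².

47 mm²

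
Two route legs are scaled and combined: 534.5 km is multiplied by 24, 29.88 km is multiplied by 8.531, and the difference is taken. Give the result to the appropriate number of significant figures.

1.3 × 10⁴ km

534.5 × 24 = 12828 → 1.3 × 10⁴ km (2 s.f., last digit at the 10^3 place).
29.88 × 8.531 = 254.90628 → 254.9 km (4 s.f., last digit at the 10^-1 place).
Difference: 12573.09372 km; keep the coarser place, 10^3.
Result: 1.3 × 10⁴ km.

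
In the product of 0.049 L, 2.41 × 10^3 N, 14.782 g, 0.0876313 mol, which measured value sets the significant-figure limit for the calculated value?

0.049 L → 2 s.f.; 2.41 × 10^3 N → 3 s.f.; 14.782 g → 5 s.f.; 0.0876313 mol → 6 s.f.
The fewest is 2 significant figures, from 0.049 L.

0.049 L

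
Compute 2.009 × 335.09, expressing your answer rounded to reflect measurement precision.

673.2

2.009 × 335.09 = 673.19581
Multiplication/division keeps the fewest significant figures: 2.009 → 4 s.f., 335.09 → 5 s.f.; limit is 4.
Rounded to 4 significant figures: 673.2.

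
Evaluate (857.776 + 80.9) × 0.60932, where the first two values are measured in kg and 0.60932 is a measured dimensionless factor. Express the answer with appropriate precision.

857.776 kg + 80.9 kg = 938.676 kg; the sum is limited to 1 decimal place (4 s.f.).
Carrying full precision, 938.676 × 0.60932 = 571.95406032 kg; 0.60932 has 5 s.f., so the result keeps min(4, 5) = 4 s.f.
Rounded to 4 significant figures: 572.0 kg.

572.0 kg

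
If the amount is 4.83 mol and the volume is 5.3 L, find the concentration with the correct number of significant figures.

0.91 mol/L

concentration = 4.83 mol ÷ 5.3 L = 0.911320754717… mol/L.
4.83 has 3 significant figures; 5.3 has 2.
Division/multiplication keeps the fewest: 2 significant figures.
Rounded: 0.91 mol/L.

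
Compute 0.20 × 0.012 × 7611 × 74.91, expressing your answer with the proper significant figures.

0.20 × 0.012 × 7611 × 74.91 = 1368.336024
Multiplication/division keeps the fewest significant figures: 0.20 → 2 s.f., 0.012 → 2 s.f., 7611 → 4 s.f., 74.91 → 4 s.f.; limit is 2.
Rounded to 2 significant figures: 1.4 × 10³.

1.4 × 10³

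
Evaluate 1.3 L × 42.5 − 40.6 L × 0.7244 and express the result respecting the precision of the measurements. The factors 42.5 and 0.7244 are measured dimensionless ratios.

26 L

1.3 × 42.5 = 55.25 → 55 L (2 s.f., last digit at the 10^0 place).
40.6 × 0.7244 = 29.41064 → 29.4 L (3 s.f., last digit at the 10^-1 place).
Difference: 25.83936 L; keep the coarser place, 10^0.
Result: 26 L.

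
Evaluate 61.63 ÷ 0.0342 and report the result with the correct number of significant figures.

61.63 ÷ 0.0342 = 1802.04678363…
Multiplication/division keeps the fewest significant figures: 61.63 → 4 s.f., 0.0342 → 3 s.f.; limit is 3.
Rounded to 3 significant figures: 1.80 × 10³.

1.80 × 10³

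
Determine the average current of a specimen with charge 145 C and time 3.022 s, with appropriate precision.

48.0 A

average current = 145 C ÷ 3.022 s = 47.9814692257… A.
145 has 3 significant figures; 3.022 has 4.
Division/multiplication keeps the fewest: 3 significant figures.
Rounded: 48.0 A.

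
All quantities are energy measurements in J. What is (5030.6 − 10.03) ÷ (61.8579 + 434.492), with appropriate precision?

5030.6 − 10.03 = 5020.57, limited to 1 d.p. → 5 s.f.; 61.8579 + 434.492 = 496.3499, limited to 3 d.p. → 6 s.f.
Carrying full precision, 5020.57 ÷ 496.3499 = 10.1149813871…; keep min(5, 6) = 5 s.f.
Rounded to 5 significant figures: 10.115.

10.115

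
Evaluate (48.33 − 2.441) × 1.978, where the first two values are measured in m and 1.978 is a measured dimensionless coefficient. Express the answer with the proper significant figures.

90.77 m

48.33 m − 2.441 m = 45.889 m; the difference is limited to 2 decimal places (4 s.f.).
Carrying full precision, 45.889 × 1.978 = 90.768442 m; 1.978 has 4 s.f., so the result keeps min(4, 4) = 4 s.f.
Rounded to 4 significant figures: 90.77 m.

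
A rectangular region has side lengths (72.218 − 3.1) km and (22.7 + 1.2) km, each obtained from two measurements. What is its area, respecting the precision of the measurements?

1.65 × 10^3 km²

72.218 − 3.1 = 69.118, limited to 1 d.p. → 3 s.f.; 22.7 + 1.2 = 23.9, limited to 1 d.p. → 3 s.f.
Carrying full precision, 69.118 × 23.9 = 1651.9202; keep min(3, 3) = 3 s.f.
Rounded to 3 significant figures: 1.65 × 10^3 km².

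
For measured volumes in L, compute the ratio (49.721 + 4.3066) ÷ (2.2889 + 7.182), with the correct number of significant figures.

5.705

49.721 + 4.3066 = 54.0276, limited to 3 d.p. → 5 s.f.; 2.2889 + 7.182 = 9.4709, limited to 3 d.p. → 4 s.f.
Carrying full precision, 54.0276 ÷ 9.4709 = 5.70458984891…; keep min(5, 4) = 4 s.f.
Rounded to 4 significant figures: 5.705.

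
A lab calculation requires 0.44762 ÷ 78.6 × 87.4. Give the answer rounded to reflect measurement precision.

0.498

0.44762 ÷ 78.6 × 87.4 = 0.497735216285…
Multiplication/division keeps the fewest significant figures: 0.44762 → 5 s.f., 78.6 → 3 s.f., 87.4 → 3 s.f.; limit is 3.
Rounded to 3 significant figures: 0.498.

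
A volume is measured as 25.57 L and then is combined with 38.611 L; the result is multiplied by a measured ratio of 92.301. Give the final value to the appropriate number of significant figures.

25.57 L + 38.611 L = 64.181 L; the sum is limited to 2 decimal places (4 s.f.).
Carrying full precision, 64.181 × 92.301 = 5923.970481 L; 92.301 has 5 s.f., so the result keeps min(4, 5) = 4 s.f.
Rounded to 4 significant figures: 5.924 × 10^3 L.

5.924 × 10^3 L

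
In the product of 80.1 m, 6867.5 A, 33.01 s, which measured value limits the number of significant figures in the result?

80.1 m → 3 s.f.; 6867.5 A → 5 s.f.; 33.01 s → 4 s.f.
The fewest is 3 significant figures, from 80.1 m.

80.1 m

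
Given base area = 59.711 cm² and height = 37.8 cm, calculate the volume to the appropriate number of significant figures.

volume = 59.711 cm² × 37.8 cm = 2257.0758 cm³.
59.711 has 5 significant figures; 37.8 has 3.
Division/multiplication keeps the fewest: 3 significant figures.
Rounded: 2.26 × 10^3 cm³.

2.26 × 10^3 cm³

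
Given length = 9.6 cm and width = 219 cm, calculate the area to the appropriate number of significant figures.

2.1 × 10³ cm²

area = 9.6 cm × 219 cm = 2102.4 cm².
9.6 has 2 significant figures; 219 has 3.
Division/multiplication keeps the fewest: 2 significant figures.
Rounded: 2.1 × 10³ cm².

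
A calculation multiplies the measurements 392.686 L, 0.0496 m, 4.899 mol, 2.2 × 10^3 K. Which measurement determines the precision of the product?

2.2 × 10^3 K

392.686 L → 6 s.f.; 0.0496 m → 3 s.f.; 4.899 mol → 4 s.f.; 2.2 × 10^3 K → 2 s.f.
The fewest is 2 significant figures, from 2.2 × 10^3 K.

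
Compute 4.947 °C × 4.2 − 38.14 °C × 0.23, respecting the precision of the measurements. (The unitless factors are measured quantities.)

4.947 × 4.2 = 20.7774 → 21 °C (2 s.f., last digit at the 10^0 place).
38.14 × 0.23 = 8.7722 → 8.8 °C (2 s.f., last digit at the 10^-1 place).
Difference: 12.0052 °C; keep the coarser place, 10^0.
Result: 12 °C.

12 °C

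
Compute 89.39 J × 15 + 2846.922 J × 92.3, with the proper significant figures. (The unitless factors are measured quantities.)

2.64 × 10^5 J

89.39 × 15 = 1340.85 → 1.3 × 10^3 J (2 s.f., last digit at the 10^2 place).
2846.922 × 92.3 = 262770.9006 → 2.63 × 10^5 J (3 s.f., last digit at the 10^3 place).
Sum: 264111.7506 J; keep the coarser place, 10^3.
Result: 2.64 × 10^5 J.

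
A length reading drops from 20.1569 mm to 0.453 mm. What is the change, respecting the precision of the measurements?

20.1569 mm − 0.453 mm = 19.7039 mm.
Addition/subtraction keeps the fewest decimal places: 20.1569 → 4 decimal places, 0.453 → 3 decimal places; limit is 3.
Rounded to 3 decimal places: 19.704 mm.

19.704 mm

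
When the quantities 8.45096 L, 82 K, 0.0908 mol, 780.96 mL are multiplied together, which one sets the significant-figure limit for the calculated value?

8.45096 L → 6 s.f.; 82 K → 2 s.f.; 0.0908 mol → 3 s.f.; 780.96 mL → 5 s.f.
The fewest is 2 significant figures, from 82 K.

82 K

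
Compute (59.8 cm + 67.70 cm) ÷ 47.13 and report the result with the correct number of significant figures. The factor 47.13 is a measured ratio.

2.705 cm

59.8 cm + 67.70 cm = 127.50 cm; the sum is limited to 1 decimal place (4 s.f.).
Carrying full precision, 127.50 ÷ 47.13 = 2.70528325907… cm; 47.13 has 4 s.f., so the result keeps min(4, 4) = 4 s.f.
Rounded to 4 significant figures: 2.705 cm.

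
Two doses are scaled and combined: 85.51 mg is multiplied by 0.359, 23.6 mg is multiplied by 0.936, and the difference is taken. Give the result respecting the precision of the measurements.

8.6 mg

85.51 × 0.359 = 30.69809 → 30.7 mg (3 s.f., last digit at the 10^-1 place).
23.6 × 0.936 = 22.0896 → 22.1 mg (3 s.f., last digit at the 10^-1 place).
Difference: 8.60849 mg; keep the coarser place, 10^-1.
Result: 8.6 mg.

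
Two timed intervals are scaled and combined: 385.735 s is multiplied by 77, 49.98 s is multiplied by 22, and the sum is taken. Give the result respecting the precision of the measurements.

385.735 × 77 = 29701.595 → 3.0 × 10⁴ s (2 s.f., last digit at the 10^3 place).
49.98 × 22 = 1099.56 → 1.1 × 10³ s (2 s.f., last digit at the 10^2 place).
Sum: 30801.155 s; keep the coarser place, 10^3.
Result: 3.1 × 10⁴ s.

3.1 × 10⁴ s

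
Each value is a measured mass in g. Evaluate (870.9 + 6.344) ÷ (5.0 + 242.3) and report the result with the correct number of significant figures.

3.547

870.9 + 6.344 = 877.244, limited to 1 d.p. → 4 s.f.; 5.0 + 242.3 = 247.3, limited to 1 d.p. → 4 s.f.
Carrying full precision, 877.244 ÷ 247.3 = 3.54728669632…; keep min(4, 4) = 4 s.f.
Rounded to 4 significant figures: 3.547.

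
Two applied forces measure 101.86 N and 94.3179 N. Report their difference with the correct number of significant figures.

7.54 N

101.86 N − 94.3179 N = 7.5421 N.
Addition/subtraction keeps the fewest decimal places: 101.86 → 2 decimal places, 94.3179 → 4 decimal places; limit is 2.
Rounded to 2 decimal places: 7.54 N.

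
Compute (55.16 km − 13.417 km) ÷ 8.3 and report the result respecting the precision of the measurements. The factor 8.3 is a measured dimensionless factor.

55.16 km − 13.417 km = 41.743 km; the difference is limited to 2 decimal places (4 s.f.).
Carrying full precision, 41.743 ÷ 8.3 = 5.02927710843… km; 8.3 has 2 s.f., so the result keeps min(4, 2) = 2 s.f.
Rounded to 2 significant figures: 5.0 km.

5.0 km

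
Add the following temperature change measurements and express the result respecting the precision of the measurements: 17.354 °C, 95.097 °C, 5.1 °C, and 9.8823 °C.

17.354 °C + 95.097 °C + 5.1 °C + 9.8823 °C = 127.4333 °C.
Addition/subtraction keeps the fewest decimal places: 17.354 → 3 decimal places, 95.097 → 3 decimal places, 5.1 → 1 decimal place, 9.8823 → 4 decimal places; limit is 1.
Rounded to 1 decimal place: 127.4 °C.

127.4 °C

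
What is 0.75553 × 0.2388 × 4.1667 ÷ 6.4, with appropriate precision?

0.75553 × 0.2388 × 4.1667 ÷ 6.4 = 0.117462244378…
Multiplication/division keeps the fewest significant figures: 0.75553 → 5 s.f., 0.2388 → 4 s.f., 4.1667 → 5 s.f., 6.4 → 2 s.f.; limit is 2.
Rounded to 2 significant figures: 0.12.

0.12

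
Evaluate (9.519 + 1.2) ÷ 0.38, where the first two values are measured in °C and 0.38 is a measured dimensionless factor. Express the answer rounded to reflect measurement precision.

28 °C

9.519 °C + 1.2 °C = 10.719 °C; the sum is limited to 1 decimal place (3 s.f.).
Carrying full precision, 10.719 ÷ 0.38 = 28.2078947368… °C; 0.38 has 2 s.f., so the result keeps min(3, 2) = 2 s.f.
Rounded to 2 significant figures: 28 °C.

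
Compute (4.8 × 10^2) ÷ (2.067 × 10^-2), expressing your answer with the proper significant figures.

2.3 × 10^4

(4.8 × 10^2) ÷ (2.067 × 10^-2) = 23222.0609579…
Multiplication/division keeps the fewest significant figures: 4.8 × 10^2 → 2 s.f., 2.067 × 10^-2 → 4 s.f.; limit is 2.
Rounded to 2 significant figures: 2.3 × 10^4.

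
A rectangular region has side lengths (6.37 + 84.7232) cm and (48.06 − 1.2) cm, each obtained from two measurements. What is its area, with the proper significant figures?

4.27 × 10³ cm²

6.37 + 84.7232 = 91.0932, limited to 2 d.p. → 4 s.f.; 48.06 − 1.2 = 46.86, limited to 1 d.p. → 3 s.f.
Carrying full precision, 91.0932 × 46.86 = 4268.627352; keep min(4, 3) = 3 s.f.
Rounded to 3 significant figures: 4.27 × 10³ cm².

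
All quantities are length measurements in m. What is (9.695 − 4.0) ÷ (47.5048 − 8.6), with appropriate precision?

0.15

9.695 − 4.0 = 5.695, limited to 1 d.p. → 2 s.f.; 47.5048 − 8.6 = 38.9048, limited to 1 d.p. → 3 s.f.
Carrying full precision, 5.695 ÷ 38.9048 = 0.146382965598…; keep min(2, 3) = 2 s.f.
Rounded to 2 significant figures: 0.15.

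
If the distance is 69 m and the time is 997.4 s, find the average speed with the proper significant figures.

0.069 m/s

average speed = 69 m ÷ 997.4 s = 0.0691798676559… m/s.
69 has 2 significant figures; 997.4 has 4.
Division/multiplication keeps the fewest: 2 significant figures.
Rounded: 0.069 m/s.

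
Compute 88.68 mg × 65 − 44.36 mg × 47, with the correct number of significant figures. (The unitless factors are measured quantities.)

3.7 × 10³ mg

88.68 × 65 = 5764.2 → 5.8 × 10³ mg (2 s.f., last digit at the 10^2 place).
44.36 × 47 = 2084.92 → 2.1 × 10³ mg (2 s.f., last digit at the 10^2 place).
Difference: 3679.28 mg; keep the coarser place, 10^2.
Result: 3.7 × 10³ mg.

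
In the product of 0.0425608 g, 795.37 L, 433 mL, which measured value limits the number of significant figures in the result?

433 mL

0.0425608 g → 6 s.f.; 795.37 L → 5 s.f.; 433 mL → 3 s.f.
The fewest is 3 significant figures, from 433 mL.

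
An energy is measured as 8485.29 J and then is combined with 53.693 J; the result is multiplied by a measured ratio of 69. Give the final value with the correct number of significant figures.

5.9 × 10⁵ J

8485.29 J + 53.693 J = 8538.983 J; the sum is limited to 2 decimal places (6 s.f.).
Carrying full precision, 8538.983 × 69 = 589189.827 J; 69 has 2 s.f., so the result keeps min(6, 2) = 2 s.f.
Rounded to 2 significant figures: 5.9 × 10⁵ J.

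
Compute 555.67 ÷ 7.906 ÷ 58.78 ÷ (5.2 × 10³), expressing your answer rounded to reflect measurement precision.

2.3 × 10⁻⁴

555.67 ÷ 7.906 ÷ 58.78 ÷ (5.2 × 10³) = 0.000229946717811…
Multiplication/division keeps the fewest significant figures: 555.67 → 5 s.f., 7.906 → 4 s.f., 58.78 → 4 s.f., 5.2 × 10³ → 2 s.f.; limit is 2.
Rounded to 2 significant figures: 2.3 × 10⁻⁴.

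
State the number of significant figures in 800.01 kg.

800.01: zeros between nonzero digits are significant.

5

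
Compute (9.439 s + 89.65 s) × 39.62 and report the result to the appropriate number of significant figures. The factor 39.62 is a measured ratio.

3926 s

9.439 s + 89.65 s = 99.089 s; the sum is limited to 2 decimal places (4 s.f.).
Carrying full precision, 99.089 × 39.62 = 3925.90618 s; 39.62 has 4 s.f., so the result keeps min(4, 4) = 4 s.f.
Rounded to 4 significant figures: 3926 s.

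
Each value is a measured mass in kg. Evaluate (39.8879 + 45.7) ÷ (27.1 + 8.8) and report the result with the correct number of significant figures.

39.8879 + 45.7 = 85.5879, limited to 1 d.p. → 3 s.f.; 27.1 + 8.8 = 35.9, limited to 1 d.p. → 3 s.f.
Carrying full precision, 85.5879 ÷ 35.9 = 2.38406406685…; keep min(3, 3) = 3 s.f.
Rounded to 3 significant figures: 2.38.

2.38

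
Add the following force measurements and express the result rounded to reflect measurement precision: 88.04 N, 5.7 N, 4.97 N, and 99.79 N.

88.04 N + 5.7 N + 4.97 N + 99.79 N = 198.50 N.
Addition/subtraction keeps the fewest decimal places: 88.04 → 2 decimal places, 5.7 → 1 decimal place, 4.97 → 2 decimal places, 99.79 → 2 decimal places; limit is 1.
Rounded to 1 decimal place: 198.5 N.

198.5 N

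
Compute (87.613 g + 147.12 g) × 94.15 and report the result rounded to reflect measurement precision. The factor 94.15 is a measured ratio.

87.613 g + 147.12 g = 234.733 g; the sum is limited to 2 decimal places (5 s.f.).
Carrying full precision, 234.733 × 94.15 = 22100.11195 g; 94.15 has 4 s.f., so the result keeps min(5, 4) = 4 s.f.
Rounded to 4 significant figures: 2.210 × 10^4 g.

2.210 × 10^4 g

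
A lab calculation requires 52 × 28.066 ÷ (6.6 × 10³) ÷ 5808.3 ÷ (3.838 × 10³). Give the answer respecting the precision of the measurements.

52 × 28.066 ÷ (6.6 × 10³) ÷ 5808.3 ÷ (3.838 × 10³) = 9.91941177051 × 10^-9…
Multiplication/division keeps the fewest significant figures: 52 → 2 s.f., 28.066 → 5 s.f., 6.6 × 10³ → 2 s.f., 5808.3 → 5 s.f., 3.838 × 10³ → 4 s.f.; limit is 2.
Rounded to 2 significant figures: 9.9 × 10⁻⁹.

9.9 × 10⁻⁹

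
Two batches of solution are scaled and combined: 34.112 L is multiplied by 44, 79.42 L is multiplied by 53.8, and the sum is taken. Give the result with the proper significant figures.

5.8 × 10³ L

34.112 × 44 = 1500.928 → 1.5 × 10³ L (2 s.f., last digit at the 10^2 place).
79.42 × 53.8 = 4272.796 → 4.27 × 10³ L (3 s.f., last digit at the 10^1 place).
Sum: 5773.724 L; keep the coarser place, 10^2.
Result: 5.8 × 10³ L.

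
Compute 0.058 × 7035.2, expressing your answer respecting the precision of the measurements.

0.058 × 7035.2 = 408.0416
Multiplication/division keeps the fewest significant figures: 0.058 → 2 s.f., 7035.2 → 5 s.f.; limit is 2.
Rounded to 2 significant figures: 4.1 × 10².

4.1 × 10²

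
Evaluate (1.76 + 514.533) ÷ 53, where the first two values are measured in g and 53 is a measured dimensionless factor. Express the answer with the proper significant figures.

1.76 g + 514.533 g = 516.293 g; the sum is limited to 2 decimal places (5 s.f.).
Carrying full precision, 516.293 ÷ 53 = 9.74137735849… g; 53 has 2 s.f., so the result keeps min(5, 2) = 2 s.f.
Rounded to 2 significant figures: 9.7 g.

9.7 g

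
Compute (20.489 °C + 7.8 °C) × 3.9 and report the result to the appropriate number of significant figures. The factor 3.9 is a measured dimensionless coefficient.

20.489 °C + 7.8 °C = 28.289 °C; the sum is limited to 1 decimal place (3 s.f.).
Carrying full precision, 28.289 × 3.9 = 110.3271 °C; 3.9 has 2 s.f., so the result keeps min(3, 2) = 2 s.f.
Rounded to 2 significant figures: 1.1 × 10² °C.

1.1 × 10² °C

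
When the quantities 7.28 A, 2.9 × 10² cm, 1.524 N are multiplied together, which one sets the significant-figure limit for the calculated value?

2.9 × 10² cm

7.28 A → 3 s.f.; 2.9 × 10² cm → 2 s.f.; 1.524 N → 4 s.f.
The fewest is 2 significant figures, from 2.9 × 10² cm.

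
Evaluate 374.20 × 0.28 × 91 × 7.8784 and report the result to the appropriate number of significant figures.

374.20 × 0.28 × 91 × 7.8784 = 75117.5186944
Multiplication/division keeps the fewest significant figures: 374.20 → 5 s.f., 0.28 → 2 s.f., 91 → 2 s.f., 7.8784 → 5 s.f.; limit is 2.
Rounded to 2 significant figures: 7.5 × 10^4.

7.5 × 10^4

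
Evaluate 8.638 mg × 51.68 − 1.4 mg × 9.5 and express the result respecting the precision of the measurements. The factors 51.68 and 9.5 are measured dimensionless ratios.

433 mg

8.638 × 51.68 = 446.41184 → 446.4 mg (4 s.f., last digit at the 10^-1 place).
1.4 × 9.5 = 13.3 → 13 mg (2 s.f., last digit at the 10^0 place).
Difference: 433.11184 mg; keep the coarser place, 10^0.
Result: 433 mg.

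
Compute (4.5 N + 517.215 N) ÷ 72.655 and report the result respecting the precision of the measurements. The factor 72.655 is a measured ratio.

4.5 N + 517.215 N = 521.715 N; the sum is limited to 1 decimal place (4 s.f.).
Carrying full precision, 521.715 ÷ 72.655 = 7.18071708761… N; 72.655 has 5 s.f., so the result keeps min(4, 5) = 4 s.f.
Rounded to 4 significant figures: 7.181 N.

7.181 N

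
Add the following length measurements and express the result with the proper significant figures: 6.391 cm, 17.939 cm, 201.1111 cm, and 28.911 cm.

6.391 cm + 17.939 cm + 201.1111 cm + 28.911 cm = 254.3521 cm.
Addition/subtraction keeps the fewest decimal places: 6.391 → 3 decimal places, 17.939 → 3 decimal places, 201.1111 → 4 decimal places, 28.911 → 3 decimal places; limit is 3.
Rounded to 3 decimal places: 254.352 cm.

254.352 cm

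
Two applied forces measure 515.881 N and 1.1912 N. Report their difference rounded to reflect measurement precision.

514.690 N

515.881 N − 1.1912 N = 514.6898 N.
Addition/subtraction keeps the fewest decimal places: 515.881 → 3 decimal places, 1.1912 → 4 decimal places; limit is 3.
Rounded to 3 decimal places: 514.690 N.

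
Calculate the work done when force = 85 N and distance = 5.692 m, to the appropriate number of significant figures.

work done = 85 N × 5.692 m = 483.82 J.
85 has 2 significant figures; 5.692 has 4.
Division/multiplication keeps the fewest: 2 significant figures.
Rounded: 4.8 × 10² J.

4.8 × 10² J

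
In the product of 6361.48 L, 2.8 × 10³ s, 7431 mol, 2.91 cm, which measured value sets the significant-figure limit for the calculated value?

6361.48 L → 6 s.f.; 2.8 × 10³ s → 2 s.f.; 7431 mol → 4 s.f.; 2.91 cm → 3 s.f.
The fewest is 2 significant figures, from 2.8 × 10³ s.

2.8 × 10³ s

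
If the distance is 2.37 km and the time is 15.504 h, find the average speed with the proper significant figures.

1.53 × 10⁻¹ km/h

average speed = 2.37 km ÷ 15.504 h = 0.15286377709… km/h.
2.37 has 3 significant figures; 15.504 has 5.
Division/multiplication keeps the fewest: 3 significant figures.
Rounded: 1.53 × 10⁻¹ km/h.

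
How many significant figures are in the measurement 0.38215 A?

5

0.38215: leading zeros are not significant.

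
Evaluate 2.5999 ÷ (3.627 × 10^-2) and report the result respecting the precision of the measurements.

71.68

2.5999 ÷ (3.627 × 10^-2) = 71.6818307141…
Multiplication/division keeps the fewest significant figures: 2.5999 → 5 s.f., 3.627 × 10^-2 → 4 s.f.; limit is 4.
Rounded to 4 significant figures: 71.68.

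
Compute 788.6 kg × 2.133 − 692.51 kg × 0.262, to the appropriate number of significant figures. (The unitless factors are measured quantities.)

788.6 × 2.133 = 1682.0838 → 1682 kg (4 s.f., last digit at the 10^0 place).
692.51 × 0.262 = 181.43762 → 181 kg (3 s.f., last digit at the 10^0 place).
Difference: 1500.64618 kg; keep the coarser place, 10^0.
Result: 1.501 × 10^3 kg.

1.501 × 10^3 kg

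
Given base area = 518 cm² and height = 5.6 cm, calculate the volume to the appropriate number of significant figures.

2.9 × 10³ cm³

volume = 518 cm² × 5.6 cm = 2900.8 cm³.
518 has 3 significant figures; 5.6 has 2.
Division/multiplication keeps the fewest: 2 significant figures.
Rounded: 2.9 × 10³ cm³.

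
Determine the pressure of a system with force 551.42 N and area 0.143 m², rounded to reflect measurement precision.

pressure = 551.42 N ÷ 0.143 m² = 3856.08391608… Pa.
551.42 has 5 significant figures; 0.143 has 3.
Division/multiplication keeps the fewest: 3 significant figures.
Rounded: 3.86 × 10³ Pa.

3.86 × 10³ Pa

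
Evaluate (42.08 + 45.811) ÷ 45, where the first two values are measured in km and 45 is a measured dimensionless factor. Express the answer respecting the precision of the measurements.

2.0 km

42.08 km + 45.811 km = 87.891 km; the sum is limited to 2 decimal places (4 s.f.).
Carrying full precision, 87.891 ÷ 45 = 1.95313333333… km; 45 has 2 s.f., so the result keeps min(4, 2) = 2 s.f.
Rounded to 2 significant figures: 2.0 km.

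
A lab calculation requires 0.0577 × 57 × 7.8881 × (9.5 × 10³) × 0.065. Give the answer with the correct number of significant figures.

0.0577 × 57 × 7.8881 × (9.5 × 10³) × 0.065 = 16019.9087656…
Multiplication/division keeps the fewest significant figures: 0.0577 → 3 s.f., 57 → 2 s.f., 7.8881 → 5 s.f., 9.5 × 10³ → 2 s.f., 0.065 → 2 s.f.; limit is 2.
Rounded to 2 significant figures: 1.6 × 10⁴.

1.6 × 10⁴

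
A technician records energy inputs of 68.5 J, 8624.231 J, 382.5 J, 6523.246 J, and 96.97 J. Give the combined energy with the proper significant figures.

68.5 J + 8624.231 J + 382.5 J + 6523.246 J + 96.97 J = 15695.447 J.
Addition/subtraction keeps the fewest decimal places: 68.5 → 1 decimal place, 8624.231 → 3 decimal places, 382.5 → 1 decimal place, 6523.246 → 3 decimal places, 96.97 → 2 decimal places; limit is 1.
Rounded to 1 decimal place: 15695.4 J.

15695.4 J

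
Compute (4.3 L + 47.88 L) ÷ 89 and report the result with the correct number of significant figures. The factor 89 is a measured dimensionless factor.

0.59 L

4.3 L + 47.88 L = 52.18 L; the sum is limited to 1 decimal place (3 s.f.).
Carrying full precision, 52.18 ÷ 89 = 0.586292134831… L; 89 has 2 s.f., so the result keeps min(3, 2) = 2 s.f.
Rounded to 2 significant figures: 0.59 L.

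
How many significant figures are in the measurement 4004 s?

4

4004: zeros between nonzero digits are significant.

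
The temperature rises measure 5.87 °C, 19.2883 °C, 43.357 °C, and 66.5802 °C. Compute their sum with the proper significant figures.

1.3510 × 10² °C

5.87 °C + 19.2883 °C + 43.357 °C + 66.5802 °C = 135.0955 °C.
Addition/subtraction keeps the fewest decimal places: 5.87 → 2 decimal places, 19.2883 → 4 decimal places, 43.357 → 3 decimal places, 66.5802 → 4 decimal places; limit is 2.
Rounded to 2 decimal places: 1.3510 × 10² °C.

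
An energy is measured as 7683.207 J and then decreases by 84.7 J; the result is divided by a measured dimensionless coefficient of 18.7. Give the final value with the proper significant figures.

7683.207 J − 84.7 J = 7598.507 J; the difference is limited to 1 decimal place (5 s.f.).
Carrying full precision, 7598.507 ÷ 18.7 = 406.337272727… J; 18.7 has 3 s.f., so the result keeps min(5, 3) = 3 s.f.
Rounded to 3 significant figures: 406 J.

406 J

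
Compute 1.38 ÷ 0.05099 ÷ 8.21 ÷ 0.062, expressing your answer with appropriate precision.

1.38 ÷ 0.05099 ÷ 8.21 ÷ 0.062 = 53.1690900586…
Multiplication/division keeps the fewest significant figures: 1.38 → 3 s.f., 0.05099 → 4 s.f., 8.21 → 3 s.f., 0.062 → 2 s.f.; limit is 2.
Rounded to 2 significant figures: 53.

53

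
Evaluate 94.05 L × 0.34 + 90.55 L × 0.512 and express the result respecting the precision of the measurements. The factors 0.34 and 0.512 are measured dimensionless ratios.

78 L

94.05 × 0.34 = 31.977 → 32 L (2 s.f., last digit at the 10^0 place).
90.55 × 0.512 = 46.3616 → 46.4 L (3 s.f., last digit at the 10^-1 place).
Sum: 78.3386 L; keep the coarser place, 10^0.
Result: 78 L.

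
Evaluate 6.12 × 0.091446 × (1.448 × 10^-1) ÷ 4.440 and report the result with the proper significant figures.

0.0183

6.12 × 0.091446 × (1.448 × 10^-1) ÷ 4.440 = 0.0182516329946…
Multiplication/division keeps the fewest significant figures: 6.12 → 3 s.f., 0.091446 → 5 s.f., 1.448 × 10^-1 → 4 s.f., 4.440 → 4 s.f.; limit is 3.
Rounded to 3 significant figures: 0.0183.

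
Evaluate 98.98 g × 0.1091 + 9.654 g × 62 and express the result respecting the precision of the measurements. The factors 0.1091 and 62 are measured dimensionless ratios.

6.1 × 10² g

98.98 × 0.1091 = 10.798718 → 10.80 g (4 s.f., last digit at the 10^-2 place).
9.654 × 62 = 598.548 → 6.0 × 10² g (2 s.f., last digit at the 10^1 place).
Sum: 609.346718 g; keep the coarser place, 10^1.
Result: 6.1 × 10² g.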